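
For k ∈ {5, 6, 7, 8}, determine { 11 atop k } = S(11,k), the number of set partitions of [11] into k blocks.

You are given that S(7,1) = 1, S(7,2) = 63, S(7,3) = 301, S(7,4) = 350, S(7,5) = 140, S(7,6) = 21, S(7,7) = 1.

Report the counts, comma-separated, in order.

246730, 179487, 63987, 11880

[8] T[8,2]:2*63+1=127 · T[8,3]:3*301+63=966 · T[8,4]:4*350+301=1701 · T[8,5]:5*140+350=1050 · T[8,6]:6*21+140=266 · T[8,7]:7*1+21=28 · T[8,8]:8*0+1=1
[9] T[9,3]:3*966+127=3025 · T[9,4]:4*1701+966=7770 · T[9,5]:5*1050+1701=6951 · T[9,6]:6*266+1050=2646 · T[9,7]:7*28+266=462 · T[9,8]:8*1+28=36
[10] T[10,4]:4*7770+3025=34105 · T[10,5]:5*6951+7770=42525 · T[10,6]:6*2646+6951=22827 · T[10,7]:7*462+2646=5880 · T[10,8]:8*36+462=750
[11] T[11,5]:5*42525+34105=246730 · T[11,6]:6*22827+42525=179487 · T[11,7]:7*5880+22827=63987 · T[11,8]:8*750+5880=11880
Read S(11,5) = 246730, S(11,6) = 179487, S(11,7) = 63987, S(11,8) = 11880.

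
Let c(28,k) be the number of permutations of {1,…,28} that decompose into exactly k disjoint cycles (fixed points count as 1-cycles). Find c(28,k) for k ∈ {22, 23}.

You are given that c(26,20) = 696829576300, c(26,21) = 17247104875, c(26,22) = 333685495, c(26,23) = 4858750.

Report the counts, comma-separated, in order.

r27: T_27,21=26×17247104875+696829576300=1145254303050; T_27,22=26×333685495+17247104875=25922927745; T_27,23=26×4858750+333685495=460012995
r28: T_28,22=27×25922927745+1145254303050=1845173352165; T_28,23=27×460012995+25922927745=38343278610
Read c(28,22) = 1845173352165, c(28,23) = 38343278610.

1845173352165, 38343278610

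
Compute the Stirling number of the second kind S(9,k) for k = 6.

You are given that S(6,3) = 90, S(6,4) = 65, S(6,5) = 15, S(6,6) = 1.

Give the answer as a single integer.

2646

row 7: T[7][4]=4·65+90=350  T[7][5]=5·15+65=140  T[7][6]=6·1+15=21
row 8: T[8][5]=5·140+350=1050  T[8][6]=6·21+140=266
row 9: T[9][6]=6·266+1050=2646
Read S(9,6) = 2646.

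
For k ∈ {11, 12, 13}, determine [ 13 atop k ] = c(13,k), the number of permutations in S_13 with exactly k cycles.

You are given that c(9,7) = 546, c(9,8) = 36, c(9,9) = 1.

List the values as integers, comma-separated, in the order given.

2717, 78, 1

row 10: T[10][8]=9·36+546=870  T[10][9]=9·1+36=45  T[10][10]=9·0+1=1
row 11: T[11][9]=10·45+870=1320  T[11][10]=10·1+45=55  T[11][11]=10·0+1=1
row 12: T[12][10]=11·55+1320=1925  T[12][11]=11·1+55=66  T[12][12]=11·0+1=1
row 13: T[13][11]=12·66+1925=2717  T[13][12]=12·1+66=78  T[13][13]=12·0+1=1
Read c(13,11) = 2717, c(13,12) = 78, c(13,13) = 1.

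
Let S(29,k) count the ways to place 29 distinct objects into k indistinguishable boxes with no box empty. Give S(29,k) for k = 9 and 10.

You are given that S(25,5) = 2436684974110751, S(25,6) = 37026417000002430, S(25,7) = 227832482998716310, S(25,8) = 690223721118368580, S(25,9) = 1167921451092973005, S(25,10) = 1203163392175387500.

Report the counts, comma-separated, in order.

i=26: T(26,6)=2436684974110751+6·37026417000002430=224595186974125331 | T(26,7)=37026417000002430+7·227832482998716310=1631853797991016600 | T(26,8)=227832482998716310+8·690223721118368580=5749622251945664950 | T(26,9)=690223721118368580+9·1167921451092973005=11201516780955125625 | T(26,10)=1167921451092973005+10·1203163392175387500=13199555372846848005
i=27: T(27,7)=224595186974125331+7·1631853797991016600=11647571772911241531 | T(27,8)=1631853797991016600+8·5749622251945664950=47628831813556336200 | T(27,9)=5749622251945664950+9·11201516780955125625=106563273280541795575 | T(27,10)=11201516780955125625+10·13199555372846848005=143197070509423605675
i=28: T(28,8)=11647571772911241531+8·47628831813556336200=392678226281361931131 | T(28,9)=47628831813556336200+9·106563273280541795575=1006698291338432496375 | T(28,10)=106563273280541795575+10·143197070509423605675=1538533978374777852325
i=29: T(29,9)=392678226281361931131+9·1006698291338432496375=9452962848327254398506 | T(29,10)=1006698291338432496375+10·1538533978374777852325=16392038075086211019625
Read S(29,9) = 9452962848327254398506, S(29,10) = 16392038075086211019625.

9452962848327254398506, 16392038075086211019625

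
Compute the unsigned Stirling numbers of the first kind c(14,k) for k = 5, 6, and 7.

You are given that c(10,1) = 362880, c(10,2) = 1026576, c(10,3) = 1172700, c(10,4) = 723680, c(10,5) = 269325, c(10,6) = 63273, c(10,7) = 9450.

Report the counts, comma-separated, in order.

9957703756, 3336118786, 790943153

@11  (11,2):1026576·10+362880→10628640, (11,3):1172700·10+1026576→12753576, (11,4):723680·10+1172700→8409500, (11,5):269325·10+723680→3416930, (11,6):63273·10+269325→902055, (11,7):9450·10+63273→157773
@12  (12,3):12753576·11+10628640→150917976, (12,4):8409500·11+12753576→105258076, (12,5):3416930·11+8409500→45995730, (12,6):902055·11+3416930→13339535, (12,7):157773·11+902055→2637558
@13  (13,4):105258076·12+150917976→1414014888, (13,5):45995730·12+105258076→657206836, (13,6):13339535·12+45995730→206070150, (13,7):2637558·12+13339535→44990231
@14  (14,5):657206836·13+1414014888→9957703756, (14,6):206070150·13+657206836→3336118786, (14,7):44990231·13+206070150→790943153
Read c(14,5) = 9957703756, c(14,6) = 3336118786, c(14,7) = 790943153.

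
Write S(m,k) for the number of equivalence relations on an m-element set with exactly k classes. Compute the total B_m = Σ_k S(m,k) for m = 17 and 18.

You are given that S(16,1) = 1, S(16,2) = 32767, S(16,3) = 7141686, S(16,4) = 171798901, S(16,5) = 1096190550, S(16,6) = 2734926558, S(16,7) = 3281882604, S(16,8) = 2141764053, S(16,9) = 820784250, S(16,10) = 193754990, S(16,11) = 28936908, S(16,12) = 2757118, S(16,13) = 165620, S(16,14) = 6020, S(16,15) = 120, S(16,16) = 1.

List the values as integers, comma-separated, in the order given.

i=17: T(17,1)=0+1·1=1 | T(17,2)=1+2·32767=65535 | T(17,3)=32767+3·7141686=21457825 | T(17,4)=7141686+4·171798901=694337290 | T(17,5)=171798901+5·1096190550=5652751651 | T(17,6)=1096190550+6·2734926558=17505749898 | T(17,7)=2734926558+7·3281882604=25708104786 | T(17,8)=3281882604+8·2141764053=20415995028 | T(17,9)=2141764053+9·820784250=9528822303 | T(17,10)=820784250+10·193754990=2758334150 | T(17,11)=193754990+11·28936908=512060978 | T(17,12)=28936908+12·2757118=62022324 | T(17,13)=2757118+13·165620=4910178 | T(17,14)=165620+14·6020=249900 | T(17,15)=6020+15·120=7820 | T(17,16)=120+16·1=136 | T(17,17)=1+17·0=1
i=18: T(18,1)=0+1·1=1 | T(18,2)=1+2·65535=131071 | T(18,3)=65535+3·21457825=64439010 | T(18,4)=21457825+4·694337290=2798806985 | T(18,5)=694337290+5·5652751651=28958095545 | T(18,6)=5652751651+6·17505749898=110687251039 | T(18,7)=17505749898+7·25708104786=197462483400 | T(18,8)=25708104786+8·20415995028=189036065010 | T(18,9)=20415995028+9·9528822303=106175395755 | T(18,10)=9528822303+10·2758334150=37112163803 | T(18,11)=2758334150+11·512060978=8391004908 | T(18,12)=512060978+12·62022324=1256328866 | T(18,13)=62022324+13·4910178=125854638 | T(18,14)=4910178+14·249900=8408778 | T(18,15)=249900+15·7820=367200 | T(18,16)=7820+16·136=9996 | T(18,17)=136+17·1=153 | T(18,18)=1+18·0=1
B_17 = ΣS(17,k) = 1+65535+21457825+694337290+5652751651+17505749898+25708104786+20415995028+9528822303+2758334150+512060978+62022324+4910178+249900+7820+136+1 = 82864869804
B_18 = ΣS(18,k) = 1+131071+64439010+2798806985+28958095545+110687251039+197462483400+189036065010+106175395755+37112163803+8391004908+1256328866+125854638+8408778+367200+9996+153+1 = 682076806159

82864869804, 682076806159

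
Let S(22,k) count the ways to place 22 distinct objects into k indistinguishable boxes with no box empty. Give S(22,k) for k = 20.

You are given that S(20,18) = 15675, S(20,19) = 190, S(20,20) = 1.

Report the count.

@21  (21,19):190·19+15675→19285, (21,20):1·20+190→210
@22  (22,20):210·20+19285→23485
Read S(22,20) = 23485.

23485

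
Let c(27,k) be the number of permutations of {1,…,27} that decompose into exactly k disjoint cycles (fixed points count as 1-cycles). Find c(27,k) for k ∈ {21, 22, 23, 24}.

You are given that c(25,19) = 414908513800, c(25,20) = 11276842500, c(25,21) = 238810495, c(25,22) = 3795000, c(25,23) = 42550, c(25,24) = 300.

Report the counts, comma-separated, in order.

1145254303050, 25922927745, 460012995, 6160050

r26: T_26,20=25×11276842500+414908513800=696829576300; T_26,21=25×238810495+11276842500=17247104875; T_26,22=25×3795000+238810495=333685495; T_26,23=25×42550+3795000=4858750; T_26,24=25×300+42550=50050
r27: T_27,21=26×17247104875+696829576300=1145254303050; T_27,22=26×333685495+17247104875=25922927745; T_27,23=26×4858750+333685495=460012995; T_27,24=26×50050+4858750=6160050
Read c(27,21) = 1145254303050, c(27,22) = 25922927745, c(27,23) = 460012995, c(27,24) = 6160050.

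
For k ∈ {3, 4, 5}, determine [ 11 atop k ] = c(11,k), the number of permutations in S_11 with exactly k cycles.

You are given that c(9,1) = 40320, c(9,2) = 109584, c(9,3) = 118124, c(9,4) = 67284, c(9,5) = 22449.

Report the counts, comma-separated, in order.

12753576, 8409500, 3416930

row 10: T[10][2]=9·109584+40320=1026576  T[10][3]=9·118124+109584=1172700  T[10][4]=9·67284+118124=723680  T[10][5]=9·22449+67284=269325
row 11: T[11][3]=10·1172700+1026576=12753576  T[11][4]=10·723680+1172700=8409500  T[11][5]=10·269325+723680=3416930
Read c(11,3) = 12753576, c(11,4) = 8409500, c(11,5) = 3416930.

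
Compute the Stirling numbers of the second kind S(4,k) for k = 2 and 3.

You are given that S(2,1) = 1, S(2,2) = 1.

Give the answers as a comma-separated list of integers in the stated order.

r3: T_3,1=1×1+0=1; T_3,2=2×1+1=3; T_3,3=3×0+1=1
r4: T_4,2=2×3+1=7; T_4,3=3×1+3=6
Read S(4,2) = 7, S(4,3) = 6.

7, 6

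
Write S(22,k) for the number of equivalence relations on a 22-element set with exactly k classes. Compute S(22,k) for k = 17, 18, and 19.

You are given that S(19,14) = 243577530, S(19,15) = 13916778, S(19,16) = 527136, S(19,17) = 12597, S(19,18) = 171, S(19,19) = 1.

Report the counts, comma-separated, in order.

1404142047, 53374629, 1389850

@20  (20,15):13916778·15+243577530→452329200, (20,16):527136·16+13916778→22350954, (20,17):12597·17+527136→741285, (20,18):171·18+12597→15675, (20,19):1·19+171→190
@21  (21,16):22350954·16+452329200→809944464, (21,17):741285·17+22350954→34952799, (21,18):15675·18+741285→1023435, (21,19):190·19+15675→19285
@22  (22,17):34952799·17+809944464→1404142047, (22,18):1023435·18+34952799→53374629, (22,19):19285·19+1023435→1389850
Read S(22,17) = 1404142047, S(22,18) = 53374629, S(22,19) = 1389850.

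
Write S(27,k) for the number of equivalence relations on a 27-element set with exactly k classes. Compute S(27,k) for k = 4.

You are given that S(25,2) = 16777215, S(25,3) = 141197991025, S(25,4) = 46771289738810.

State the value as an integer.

749329038535350

i=26: T(26,3)=16777215+3·141197991025=423610750290 | T(26,4)=141197991025+4·46771289738810=187226356946265
i=27: T(27,4)=423610750290+4·187226356946265=749329038535350
Read S(27,4) = 749329038535350.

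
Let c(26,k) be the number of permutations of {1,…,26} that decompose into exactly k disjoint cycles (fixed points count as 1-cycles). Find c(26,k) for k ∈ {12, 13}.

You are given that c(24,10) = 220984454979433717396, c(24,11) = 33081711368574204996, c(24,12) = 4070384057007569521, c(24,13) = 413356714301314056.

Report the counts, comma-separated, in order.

4284218746244111474800, 480544558742733545125

@25  (25,11):33081711368574204996·24+220984454979433717396→1014945527825214637300, (25,12):4070384057007569521·24+33081711368574204996→130770928736755873500, (25,13):413356714301314056·24+4070384057007569521→13990945200239106865
@26  (26,12):130770928736755873500·25+1014945527825214637300→4284218746244111474800, (26,13):13990945200239106865·25+130770928736755873500→480544558742733545125
Read c(26,12) = 4284218746244111474800, c(26,13) = 480544558742733545125.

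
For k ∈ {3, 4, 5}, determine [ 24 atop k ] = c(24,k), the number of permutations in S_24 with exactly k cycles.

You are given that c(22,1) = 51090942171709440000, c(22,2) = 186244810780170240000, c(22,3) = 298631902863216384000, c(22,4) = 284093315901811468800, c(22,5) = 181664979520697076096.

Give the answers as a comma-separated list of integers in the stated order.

159539850276066860544000, 157375898285941510732800, 105005310755917452984576

@23  (23,2):186244810780170240000·22+51090942171709440000→4148476779335454720000, (23,3):298631902863216384000·22+186244810780170240000→6756146673770930688000, (23,4):284093315901811468800·22+298631902863216384000→6548684852703068697600, (23,5):181664979520697076096·22+284093315901811468800→4280722865357147142912
@24  (24,3):6756146673770930688000·23+4148476779335454720000→159539850276066860544000, (24,4):6548684852703068697600·23+6756146673770930688000→157375898285941510732800, (24,5):4280722865357147142912·23+6548684852703068697600→105005310755917452984576
Read c(24,3) = 159539850276066860544000, c(24,4) = 157375898285941510732800, c(24,5) = 105005310755917452984576.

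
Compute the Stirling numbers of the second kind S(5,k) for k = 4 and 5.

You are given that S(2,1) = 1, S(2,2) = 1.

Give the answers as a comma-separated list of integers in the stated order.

[3] T[3,2]:2*1+1=3 · T[3,3]:3*0+1=1
[4] T[4,3]:3*1+3=6 · T[4,4]:4*0+1=1
[5] T[5,4]:4*1+6=10 · T[5,5]:5*0+1=1
Read S(5,4) = 10, S(5,5) = 1.

10, 1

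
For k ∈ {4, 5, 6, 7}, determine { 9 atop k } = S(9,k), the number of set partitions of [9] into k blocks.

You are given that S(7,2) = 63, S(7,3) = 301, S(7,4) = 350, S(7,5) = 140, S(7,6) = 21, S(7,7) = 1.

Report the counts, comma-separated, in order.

7770, 6951, 2646, 462

[8] T[8,3]:3*301+63=966 · T[8,4]:4*350+301=1701 · T[8,5]:5*140+350=1050 · T[8,6]:6*21+140=266 · T[8,7]:7*1+21=28
[9] T[9,4]:4*1701+966=7770 · T[9,5]:5*1050+1701=6951 · T[9,6]:6*266+1050=2646 · T[9,7]:7*28+266=462
Read S(9,4) = 7770, S(9,5) = 6951, S(9,6) = 2646, S(9,7) = 462.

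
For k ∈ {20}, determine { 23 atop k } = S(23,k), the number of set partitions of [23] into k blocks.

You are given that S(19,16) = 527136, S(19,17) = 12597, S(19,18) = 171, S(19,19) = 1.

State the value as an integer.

row 20: T[20][17]=17·12597+527136=741285  T[20][18]=18·171+12597=15675  T[20][19]=19·1+171=190  T[20][20]=20·0+1=1
row 21: T[21][18]=18·15675+741285=1023435  T[21][19]=19·190+15675=19285  T[21][20]=20·1+190=210
row 22: T[22][19]=19·19285+1023435=1389850  T[22][20]=20·210+19285=23485
row 23: T[23][20]=20·23485+1389850=1859550
Read S(23,20) = 1859550.

1859550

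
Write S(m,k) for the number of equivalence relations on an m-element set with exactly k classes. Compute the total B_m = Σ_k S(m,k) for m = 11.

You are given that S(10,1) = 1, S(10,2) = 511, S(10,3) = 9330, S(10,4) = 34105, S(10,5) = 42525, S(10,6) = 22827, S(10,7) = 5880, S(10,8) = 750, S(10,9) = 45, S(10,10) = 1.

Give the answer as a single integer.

678570

[11] T[11,1]:1*1+0=1 · T[11,2]:2*511+1=1023 · T[11,3]:3*9330+511=28501 · T[11,4]:4*34105+9330=145750 · T[11,5]:5*42525+34105=246730 · T[11,6]:6*22827+42525=179487 · T[11,7]:7*5880+22827=63987 · T[11,8]:8*750+5880=11880 · T[11,9]:9*45+750=1155 · T[11,10]:10*1+45=55 · T[11,11]:11*0+1=1
B_11 = ΣS(11,k) = 1+1023+28501+145750+246730+179487+63987+11880+1155+55+1 = 678570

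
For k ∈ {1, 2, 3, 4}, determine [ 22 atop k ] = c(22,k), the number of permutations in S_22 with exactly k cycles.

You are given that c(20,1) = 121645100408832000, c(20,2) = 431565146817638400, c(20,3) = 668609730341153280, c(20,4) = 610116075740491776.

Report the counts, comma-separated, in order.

51090942171709440000, 186244810780170240000, 298631902863216384000, 284093315901811468800

r21: T_21,1=20×121645100408832000+0=2432902008176640000; T_21,2=20×431565146817638400+121645100408832000=8752948036761600000; T_21,3=20×668609730341153280+431565146817638400=13803759753640704000; T_21,4=20×610116075740491776+668609730341153280=12870931245150988800
r22: T_22,1=21×2432902008176640000+0=51090942171709440000; T_22,2=21×8752948036761600000+2432902008176640000=186244810780170240000; T_22,3=21×13803759753640704000+8752948036761600000=298631902863216384000; T_22,4=21×12870931245150988800+13803759753640704000=284093315901811468800
Read c(22,1) = 51090942171709440000, c(22,2) = 186244810780170240000, c(22,3) = 298631902863216384000, c(22,4) = 284093315901811468800.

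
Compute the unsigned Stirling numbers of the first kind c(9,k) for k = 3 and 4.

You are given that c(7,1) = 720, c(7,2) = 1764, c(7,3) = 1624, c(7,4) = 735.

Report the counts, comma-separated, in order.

i=8: T(8,2)=720+7·1764=13068 | T(8,3)=1764+7·1624=13132 | T(8,4)=1624+7·735=6769
i=9: T(9,3)=13068+8·13132=118124 | T(9,4)=13132+8·6769=67284
Read c(9,3) = 118124, c(9,4) = 67284.

118124, 67284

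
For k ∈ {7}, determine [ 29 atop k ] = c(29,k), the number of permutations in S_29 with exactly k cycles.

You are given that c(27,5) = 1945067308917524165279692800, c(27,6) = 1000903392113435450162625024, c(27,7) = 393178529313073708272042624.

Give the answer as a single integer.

i=28: T(28,6)=1945067308917524165279692800+27·1000903392113435450162625024=28969458895980281319670568448 | T(28,7)=1000903392113435450162625024+27·393178529313073708272042624=11616723683566425573507775872
i=29: T(29,7)=28969458895980281319670568448+28·11616723683566425573507775872=354237722035840197377888292864
Read c(29,7) = 354237722035840197377888292864.

354237722035840197377888292864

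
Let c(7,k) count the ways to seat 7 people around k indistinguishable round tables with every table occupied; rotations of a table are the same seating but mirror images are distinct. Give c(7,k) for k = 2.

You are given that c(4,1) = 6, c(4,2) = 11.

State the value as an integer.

1764

@5  (5,1):6·4+0→24, (5,2):11·4+6→50
@6  (6,1):24·5+0→120, (6,2):50·5+24→274
@7  (7,2):274·6+120→1764
Read c(7,2) = 1764.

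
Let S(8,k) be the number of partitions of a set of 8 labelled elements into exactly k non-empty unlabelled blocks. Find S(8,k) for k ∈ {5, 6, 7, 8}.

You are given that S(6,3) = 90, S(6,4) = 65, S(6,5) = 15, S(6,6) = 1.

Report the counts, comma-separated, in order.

1050, 266, 28, 1

[7] T[7,4]:4*65+90=350 · T[7,5]:5*15+65=140 · T[7,6]:6*1+15=21 · T[7,7]:7*0+1=1
[8] T[8,5]:5*140+350=1050 · T[8,6]:6*21+140=266 · T[8,7]:7*1+21=28 · T[8,8]:8*0+1=1
Read S(8,5) = 1050, S(8,6) = 266, S(8,7) = 28, S(8,8) = 1.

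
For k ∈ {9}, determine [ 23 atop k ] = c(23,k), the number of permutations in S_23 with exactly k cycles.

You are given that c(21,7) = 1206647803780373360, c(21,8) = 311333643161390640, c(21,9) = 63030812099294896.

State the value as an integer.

r22: T_22,8=21×311333643161390640+1206647803780373360=7744654310169576800; T_22,9=21×63030812099294896+311333643161390640=1634980697246583456
r23: T_23,9=22×1634980697246583456+7744654310169576800=43714229649594412832
Read c(23,9) = 43714229649594412832.

43714229649594412832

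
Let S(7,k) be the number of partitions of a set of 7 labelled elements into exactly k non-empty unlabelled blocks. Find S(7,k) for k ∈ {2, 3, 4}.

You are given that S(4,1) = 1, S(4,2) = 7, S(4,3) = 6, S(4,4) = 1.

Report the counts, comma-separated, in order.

row 5: T[5][1]=1·1+0=1  T[5][2]=2·7+1=15  T[5][3]=3·6+7=25  T[5][4]=4·1+6=10
row 6: T[6][1]=1·1+0=1  T[6][2]=2·15+1=31  T[6][3]=3·25+15=90  T[6][4]=4·10+25=65
row 7: T[7][2]=2·31+1=63  T[7][3]=3·90+31=301  T[7][4]=4·65+90=350
Read S(7,2) = 63, S(7,3) = 301, S(7,4) = 350.

63, 301, 350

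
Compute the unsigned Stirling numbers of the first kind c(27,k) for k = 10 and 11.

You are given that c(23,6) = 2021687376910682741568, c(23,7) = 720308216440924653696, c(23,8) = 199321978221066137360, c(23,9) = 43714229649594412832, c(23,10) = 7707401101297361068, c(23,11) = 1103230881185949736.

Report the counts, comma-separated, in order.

6121499916241722700424880, 1025860474208872152587880

r24: T_24,7=23×720308216440924653696+2021687376910682741568=18588776355051949776576; T_24,8=23×199321978221066137360+720308216440924653696=5304713715525445812976; T_24,9=23×43714229649594412832+199321978221066137360=1204749260161737632496; T_24,10=23×7707401101297361068+43714229649594412832=220984454979433717396; T_24,11=23×1103230881185949736+7707401101297361068=33081711368574204996
r25: T_25,8=24×5304713715525445812976+18588776355051949776576=145901905527662649288000; T_25,9=24×1204749260161737632496+5304713715525445812976=34218695959407148992880; T_25,10=24×220984454979433717396+1204749260161737632496=6508376179668146850000; T_25,11=24×33081711368574204996+220984454979433717396=1014945527825214637300
r26: T_26,9=25×34218695959407148992880+145901905527662649288000=1001369304512841374110000; T_26,10=25×6508376179668146850000+34218695959407148992880=196928100451110820242880; T_26,11=25×1014945527825214637300+6508376179668146850000=31882014375298512782500
r27: T_27,10=26×196928100451110820242880+1001369304512841374110000=6121499916241722700424880; T_27,11=26×31882014375298512782500+196928100451110820242880=1025860474208872152587880
Read c(27,10) = 6121499916241722700424880, c(27,11) = 1025860474208872152587880.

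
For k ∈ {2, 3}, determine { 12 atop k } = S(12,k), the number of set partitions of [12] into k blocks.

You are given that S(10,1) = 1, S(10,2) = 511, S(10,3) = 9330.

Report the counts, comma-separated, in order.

row 11: T[11][1]=1·1+0=1  T[11][2]=2·511+1=1023  T[11][3]=3·9330+511=28501
row 12: T[12][2]=2·1023+1=2047  T[12][3]=3·28501+1023=86526
Read S(12,2) = 2047, S(12,3) = 86526.

2047, 86526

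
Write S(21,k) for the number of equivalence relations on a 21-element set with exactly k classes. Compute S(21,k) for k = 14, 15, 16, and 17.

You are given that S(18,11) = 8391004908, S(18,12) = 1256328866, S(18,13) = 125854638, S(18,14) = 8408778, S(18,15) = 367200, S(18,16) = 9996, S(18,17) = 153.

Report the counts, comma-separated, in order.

149304004500, 13087462580, 809944464, 34952799

row 19: T[19][12]=12·1256328866+8391004908=23466951300  T[19][13]=13·125854638+1256328866=2892439160  T[19][14]=14·8408778+125854638=243577530  T[19][15]=15·367200+8408778=13916778  T[19][16]=16·9996+367200=527136  T[19][17]=17·153+9996=12597
row 20: T[20][13]=13·2892439160+23466951300=61068660380  T[20][14]=14·243577530+2892439160=6302524580  T[20][15]=15·13916778+243577530=452329200  T[20][16]=16·527136+13916778=22350954  T[20][17]=17·12597+527136=741285
row 21: T[21][14]=14·6302524580+61068660380=149304004500  T[21][15]=15·452329200+6302524580=13087462580  T[21][16]=16·22350954+452329200=809944464  T[21][17]=17·741285+22350954=34952799
Read S(21,14) = 149304004500, S(21,15) = 13087462580, S(21,16) = 809944464, S(21,17) = 34952799.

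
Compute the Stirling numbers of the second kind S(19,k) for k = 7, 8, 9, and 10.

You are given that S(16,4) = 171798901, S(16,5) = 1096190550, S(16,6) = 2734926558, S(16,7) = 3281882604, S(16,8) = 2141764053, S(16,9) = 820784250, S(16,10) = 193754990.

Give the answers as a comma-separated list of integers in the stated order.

1492924634839, 1709751003480, 1144614626805, 477297033785

row 17: T[17][5]=5·1096190550+171798901=5652751651  T[17][6]=6·2734926558+1096190550=17505749898  T[17][7]=7·3281882604+2734926558=25708104786  T[17][8]=8·2141764053+3281882604=20415995028  T[17][9]=9·820784250+2141764053=9528822303  T[17][10]=10·193754990+820784250=2758334150
row 18: T[18][6]=6·17505749898+5652751651=110687251039  T[18][7]=7·25708104786+17505749898=197462483400  T[18][8]=8·20415995028+25708104786=189036065010  T[18][9]=9·9528822303+20415995028=106175395755  T[18][10]=10·2758334150+9528822303=37112163803
row 19: T[19][7]=7·197462483400+110687251039=1492924634839  T[19][8]=8·189036065010+197462483400=1709751003480  T[19][9]=9·106175395755+189036065010=1144614626805  T[19][10]=10·37112163803+106175395755=477297033785
Read S(19,7) = 1492924634839, S(19,8) = 1709751003480, S(19,9) = 1144614626805, S(19,10) = 477297033785.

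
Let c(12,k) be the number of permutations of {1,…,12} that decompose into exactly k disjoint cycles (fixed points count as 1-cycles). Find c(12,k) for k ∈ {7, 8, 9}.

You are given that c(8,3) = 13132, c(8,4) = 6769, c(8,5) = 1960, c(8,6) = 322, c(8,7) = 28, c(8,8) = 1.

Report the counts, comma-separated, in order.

2637558, 357423, 32670

row 9: T[9][4]=8·6769+13132=67284  T[9][5]=8·1960+6769=22449  T[9][6]=8·322+1960=4536  T[9][7]=8·28+322=546  T[9][8]=8·1+28=36  T[9][9]=8·0+1=1
row 10: T[10][5]=9·22449+67284=269325  T[10][6]=9·4536+22449=63273  T[10][7]=9·546+4536=9450  T[10][8]=9·36+546=870  T[10][9]=9·1+36=45
row 11: T[11][6]=10·63273+269325=902055  T[11][7]=10·9450+63273=157773  T[11][8]=10·870+9450=18150  T[11][9]=10·45+870=1320
row 12: T[12][7]=11·157773+902055=2637558  T[12][8]=11·18150+157773=357423  T[12][9]=11·1320+18150=32670
Read c(12,7) = 2637558, c(12,8) = 357423, c(12,9) = 32670.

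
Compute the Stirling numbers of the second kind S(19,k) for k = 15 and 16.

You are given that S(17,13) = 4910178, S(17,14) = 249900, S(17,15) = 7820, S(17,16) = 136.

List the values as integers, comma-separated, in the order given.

@18  (18,14):249900·14+4910178→8408778, (18,15):7820·15+249900→367200, (18,16):136·16+7820→9996
@19  (19,15):367200·15+8408778→13916778, (19,16):9996·16+367200→527136
Read S(19,15) = 13916778, S(19,16) = 527136.

13916778, 527136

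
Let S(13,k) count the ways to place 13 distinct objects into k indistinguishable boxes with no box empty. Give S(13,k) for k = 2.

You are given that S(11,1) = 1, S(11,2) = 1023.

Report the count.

r12: T_12,1=1×1+0=1; T_12,2=2×1023+1=2047
r13: T_13,2=2×2047+1=4095
Read S(13,2) = 4095.

4095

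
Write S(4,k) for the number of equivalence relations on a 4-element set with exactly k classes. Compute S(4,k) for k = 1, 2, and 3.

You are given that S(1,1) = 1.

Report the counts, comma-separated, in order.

1, 7, 6

i=2: T(2,1)=0+1·1=1 | T(2,2)=1+2·0=1
i=3: T(3,1)=0+1·1=1 | T(3,2)=1+2·1=3 | T(3,3)=1+3·0=1
i=4: T(4,1)=0+1·1=1 | T(4,2)=1+2·3=7 | T(4,3)=3+3·1=6
Read S(4,1) = 1, S(4,2) = 7, S(4,3) = 6.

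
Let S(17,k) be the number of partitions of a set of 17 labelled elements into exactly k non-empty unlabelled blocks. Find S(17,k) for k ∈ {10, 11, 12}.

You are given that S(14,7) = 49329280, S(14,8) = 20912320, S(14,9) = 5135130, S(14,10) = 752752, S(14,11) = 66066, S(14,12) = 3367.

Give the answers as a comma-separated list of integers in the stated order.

i=15: T(15,8)=49329280+8·20912320=216627840 | T(15,9)=20912320+9·5135130=67128490 | T(15,10)=5135130+10·752752=12662650 | T(15,11)=752752+11·66066=1479478 | T(15,12)=66066+12·3367=106470
i=16: T(16,9)=216627840+9·67128490=820784250 | T(16,10)=67128490+10·12662650=193754990 | T(16,11)=12662650+11·1479478=28936908 | T(16,12)=1479478+12·106470=2757118
i=17: T(17,10)=820784250+10·193754990=2758334150 | T(17,11)=193754990+11·28936908=512060978 | T(17,12)=28936908+12·2757118=62022324
Read S(17,10) = 2758334150, S(17,11) = 512060978, S(17,12) = 62022324.

2758334150, 512060978, 62022324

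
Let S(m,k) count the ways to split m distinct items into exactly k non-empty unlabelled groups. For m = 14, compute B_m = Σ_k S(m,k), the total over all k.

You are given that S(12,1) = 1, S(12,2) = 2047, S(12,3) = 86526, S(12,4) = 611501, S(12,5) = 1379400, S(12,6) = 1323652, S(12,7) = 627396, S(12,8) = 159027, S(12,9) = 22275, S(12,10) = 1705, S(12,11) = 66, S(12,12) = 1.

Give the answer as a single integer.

r13: T_13,1=1×1+0=1; T_13,2=2×2047+1=4095; T_13,3=3×86526+2047=261625; T_13,4=4×611501+86526=2532530; T_13,5=5×1379400+611501=7508501; T_13,6=6×1323652+1379400=9321312; T_13,7=7×627396+1323652=5715424; T_13,8=8×159027+627396=1899612; T_13,9=9×22275+159027=359502; T_13,10=10×1705+22275=39325; T_13,11=11×66+1705=2431; T_13,12=12×1+66=78; T_13,13=13×0+1=1
r14: T_14,1=1×1+0=1; T_14,2=2×4095+1=8191; T_14,3=3×261625+4095=788970; T_14,4=4×2532530+261625=10391745; T_14,5=5×7508501+2532530=40075035; T_14,6=6×9321312+7508501=63436373; T_14,7=7×5715424+9321312=49329280; T_14,8=8×1899612+5715424=20912320; T_14,9=9×359502+1899612=5135130; T_14,10=10×39325+359502=752752; T_14,11=11×2431+39325=66066; T_14,12=12×78+2431=3367; T_14,13=13×1+78=91; T_14,14=14×0+1=1
B_14 = ΣS(14,k) = 1+8191+788970+10391745+40075035+63436373+49329280+20912320+5135130+752752+66066+3367+91+1 = 190899322

190899322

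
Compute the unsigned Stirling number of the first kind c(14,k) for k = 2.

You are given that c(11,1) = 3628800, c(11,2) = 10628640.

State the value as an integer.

row 12: T[12][1]=11·3628800+0=39916800  T[12][2]=11·10628640+3628800=120543840
row 13: T[13][1]=12·39916800+0=479001600  T[13][2]=12·120543840+39916800=1486442880
row 14: T[14][2]=13·1486442880+479001600=19802759040
Read c(14,2) = 19802759040.

19802759040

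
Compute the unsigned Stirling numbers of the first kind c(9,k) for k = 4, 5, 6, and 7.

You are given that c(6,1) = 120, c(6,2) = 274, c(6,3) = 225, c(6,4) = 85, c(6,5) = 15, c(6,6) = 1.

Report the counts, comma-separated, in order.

67284, 22449, 4536, 546

row 7: T[7][2]=6·274+120=1764  T[7][3]=6·225+274=1624  T[7][4]=6·85+225=735  T[7][5]=6·15+85=175  T[7][6]=6·1+15=21  T[7][7]=6·0+1=1
row 8: T[8][3]=7·1624+1764=13132  T[8][4]=7·735+1624=6769  T[8][5]=7·175+735=1960  T[8][6]=7·21+175=322  T[8][7]=7·1+21=28
row 9: T[9][4]=8·6769+13132=67284  T[9][5]=8·1960+6769=22449  T[9][6]=8·322+1960=4536  T[9][7]=8·28+322=546
Read c(9,4) = 67284, c(9,5) = 22449, c(9,6) = 4536, c(9,7) = 546.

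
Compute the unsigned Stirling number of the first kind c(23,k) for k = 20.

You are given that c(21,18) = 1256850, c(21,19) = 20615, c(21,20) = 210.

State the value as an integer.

2240315

row 22: T[22][19]=21·20615+1256850=1689765  T[22][20]=21·210+20615=25025
row 23: T[23][20]=22·25025+1689765=2240315
Read c(23,20) = 2240315.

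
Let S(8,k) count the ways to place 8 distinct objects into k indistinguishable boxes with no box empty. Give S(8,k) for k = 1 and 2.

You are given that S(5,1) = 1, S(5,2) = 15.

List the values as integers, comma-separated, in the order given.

r6: T_6,1=1×1+0=1; T_6,2=2×15+1=31
r7: T_7,1=1×1+0=1; T_7,2=2×31+1=63
r8: T_8,1=1×1+0=1; T_8,2=2×63+1=127
Read S(8,1) = 1, S(8,2) = 127.

1, 127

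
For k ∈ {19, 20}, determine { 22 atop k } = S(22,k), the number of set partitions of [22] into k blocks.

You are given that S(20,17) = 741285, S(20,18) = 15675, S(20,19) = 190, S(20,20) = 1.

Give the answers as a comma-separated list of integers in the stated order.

1389850, 23485

[21] T[21,18]:18*15675+741285=1023435 · T[21,19]:19*190+15675=19285 · T[21,20]:20*1+190=210
[22] T[22,19]:19*19285+1023435=1389850 · T[22,20]:20*210+19285=23485
Read S(22,19) = 1389850, S(22,20) = 23485.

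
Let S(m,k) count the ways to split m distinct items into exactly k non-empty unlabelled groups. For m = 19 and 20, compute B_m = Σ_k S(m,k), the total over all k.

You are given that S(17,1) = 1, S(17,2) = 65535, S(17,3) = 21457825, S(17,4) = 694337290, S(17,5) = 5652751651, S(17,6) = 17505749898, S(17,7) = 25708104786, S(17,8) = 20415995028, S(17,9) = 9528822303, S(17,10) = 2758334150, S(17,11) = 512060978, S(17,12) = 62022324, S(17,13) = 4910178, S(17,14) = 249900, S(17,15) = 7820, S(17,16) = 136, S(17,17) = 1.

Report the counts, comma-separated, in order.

[18] T[18,1]:1*1+0=1 · T[18,2]:2*65535+1=131071 · T[18,3]:3*21457825+65535=64439010 · T[18,4]:4*694337290+21457825=2798806985 · T[18,5]:5*5652751651+694337290=28958095545 · T[18,6]:6*17505749898+5652751651=110687251039 · T[18,7]:7*25708104786+17505749898=197462483400 · T[18,8]:8*20415995028+25708104786=189036065010 · T[18,9]:9*9528822303+20415995028=106175395755 · T[18,10]:10*2758334150+9528822303=37112163803 · T[18,11]:11*512060978+2758334150=8391004908 · T[18,12]:12*62022324+512060978=1256328866 · T[18,13]:13*4910178+62022324=125854638 · T[18,14]:14*249900+4910178=8408778 · T[18,15]:15*7820+249900=367200 · T[18,16]:16*136+7820=9996 · T[18,17]:17*1+136=153 · T[18,18]:18*0+1=1
[19] T[19,1]:1*1+0=1 · T[19,2]:2*131071+1=262143 · T[19,3]:3*64439010+131071=193448101 · T[19,4]:4*2798806985+64439010=11259666950 · T[19,5]:5*28958095545+2798806985=147589284710 · T[19,6]:6*110687251039+28958095545=693081601779 · T[19,7]:7*197462483400+110687251039=1492924634839 · T[19,8]:8*189036065010+197462483400=1709751003480 · T[19,9]:9*106175395755+189036065010=1144614626805 · T[19,10]:10*37112163803+106175395755=477297033785 · T[19,11]:11*8391004908+37112163803=129413217791 · T[19,12]:12*1256328866+8391004908=23466951300 · T[19,13]:13*125854638+1256328866=2892439160 · T[19,14]:14*8408778+125854638=243577530 · T[19,15]:15*367200+8408778=13916778 · T[19,16]:16*9996+367200=527136 · T[19,17]:17*153+9996=12597 · T[19,18]:18*1+153=171 · T[19,19]:19*0+1=1
[20] T[20,1]:1*1+0=1 · T[20,2]:2*262143+1=524287 · T[20,3]:3*193448101+262143=580606446 · T[20,4]:4*11259666950+193448101=45232115901 · T[20,5]:5*147589284710+11259666950=749206090500 · T[20,6]:6*693081601779+147589284710=4306078895384 · T[20,7]:7*1492924634839+693081601779=11143554045652 · T[20,8]:8*1709751003480+1492924634839=15170932662679 · T[20,9]:9*1144614626805+1709751003480=12011282644725 · T[20,10]:10*477297033785+1144614626805=5917584964655 · T[20,11]:11*129413217791+477297033785=1900842429486 · T[20,12]:12*23466951300+129413217791=411016633391 · T[20,13]:13*2892439160+23466951300=61068660380 · T[20,14]:14*243577530+2892439160=6302524580 · T[20,15]:15*13916778+243577530=452329200 · T[20,16]:16*527136+13916778=22350954 · T[20,17]:17*12597+527136=741285 · T[20,18]:18*171+12597=15675 · T[20,19]:19*1+171=190 · T[20,20]:20*0+1=1
B_19 = ΣS(19,k) = 1+262143+193448101+11259666950+147589284710+693081601779+1492924634839+1709751003480+1144614626805+477297033785+129413217791+23466951300+2892439160+243577530+13916778+527136+12597+171+1 = 5832742205057
B_20 = ΣS(20,k) = 1+524287+580606446+45232115901+749206090500+4306078895384+11143554045652+15170932662679+12011282644725+5917584964655+1900842429486+411016633391+61068660380+6302524580+452329200+22350954+741285+15675+190+1 = 51724158235372

5832742205057, 51724158235372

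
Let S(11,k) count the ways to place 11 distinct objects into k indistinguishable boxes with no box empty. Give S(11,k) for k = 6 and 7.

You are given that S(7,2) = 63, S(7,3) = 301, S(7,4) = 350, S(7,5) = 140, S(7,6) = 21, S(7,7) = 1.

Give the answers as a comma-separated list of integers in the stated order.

i=8: T(8,3)=63+3·301=966 | T(8,4)=301+4·350=1701 | T(8,5)=350+5·140=1050 | T(8,6)=140+6·21=266 | T(8,7)=21+7·1=28
i=9: T(9,4)=966+4·1701=7770 | T(9,5)=1701+5·1050=6951 | T(9,6)=1050+6·266=2646 | T(9,7)=266+7·28=462
i=10: T(10,5)=7770+5·6951=42525 | T(10,6)=6951+6·2646=22827 | T(10,7)=2646+7·462=5880
i=11: T(11,6)=42525+6·22827=179487 | T(11,7)=22827+7·5880=63987
Read S(11,6) = 179487, S(11,7) = 63987.

179487, 63987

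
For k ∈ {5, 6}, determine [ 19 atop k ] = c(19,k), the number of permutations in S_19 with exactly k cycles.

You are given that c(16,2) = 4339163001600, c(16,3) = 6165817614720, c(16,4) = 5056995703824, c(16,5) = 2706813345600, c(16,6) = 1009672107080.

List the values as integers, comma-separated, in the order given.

i=17: T(17,3)=4339163001600+16·6165817614720=102992244837120 | T(17,4)=6165817614720+16·5056995703824=87077748875904 | T(17,5)=5056995703824+16·2706813345600=48366009233424 | T(17,6)=2706813345600+16·1009672107080=18861567058880
i=18: T(18,4)=102992244837120+17·87077748875904=1583313975727488 | T(18,5)=87077748875904+17·48366009233424=909299905844112 | T(18,6)=48366009233424+17·18861567058880=369012649234384
i=19: T(19,5)=1583313975727488+18·909299905844112=17950712280921504 | T(19,6)=909299905844112+18·369012649234384=7551527592063024
Read c(19,5) = 17950712280921504, c(19,6) = 7551527592063024.

17950712280921504, 7551527592063024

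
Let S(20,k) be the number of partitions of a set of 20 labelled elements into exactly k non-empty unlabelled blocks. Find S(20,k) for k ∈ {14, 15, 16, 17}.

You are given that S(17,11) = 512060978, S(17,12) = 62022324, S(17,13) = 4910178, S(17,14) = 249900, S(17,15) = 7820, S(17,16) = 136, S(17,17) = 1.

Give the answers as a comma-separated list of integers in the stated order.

r18: T_18,12=12×62022324+512060978=1256328866; T_18,13=13×4910178+62022324=125854638; T_18,14=14×249900+4910178=8408778; T_18,15=15×7820+249900=367200; T_18,16=16×136+7820=9996; T_18,17=17×1+136=153
r19: T_19,13=13×125854638+1256328866=2892439160; T_19,14=14×8408778+125854638=243577530; T_19,15=15×367200+8408778=13916778; T_19,16=16×9996+367200=527136; T_19,17=17×153+9996=12597
r20: T_20,14=14×243577530+2892439160=6302524580; T_20,15=15×13916778+243577530=452329200; T_20,16=16×527136+13916778=22350954; T_20,17=17×12597+527136=741285
Read S(20,14) = 6302524580, S(20,15) = 452329200, S(20,16) = 22350954, S(20,17) = 741285.

6302524580, 452329200, 22350954, 741285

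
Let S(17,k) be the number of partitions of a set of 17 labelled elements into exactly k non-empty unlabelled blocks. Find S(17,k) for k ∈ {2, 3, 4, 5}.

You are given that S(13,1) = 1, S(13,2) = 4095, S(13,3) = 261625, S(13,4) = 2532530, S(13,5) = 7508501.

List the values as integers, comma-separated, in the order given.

r14: T_14,1=1×1+0=1; T_14,2=2×4095+1=8191; T_14,3=3×261625+4095=788970; T_14,4=4×2532530+261625=10391745; T_14,5=5×7508501+2532530=40075035
r15: T_15,1=1×1+0=1; T_15,2=2×8191+1=16383; T_15,3=3×788970+8191=2375101; T_15,4=4×10391745+788970=42355950; T_15,5=5×40075035+10391745=210766920
r16: T_16,1=1×1+0=1; T_16,2=2×16383+1=32767; T_16,3=3×2375101+16383=7141686; T_16,4=4×42355950+2375101=171798901; T_16,5=5×210766920+42355950=1096190550
r17: T_17,2=2×32767+1=65535; T_17,3=3×7141686+32767=21457825; T_17,4=4×171798901+7141686=694337290; T_17,5=5×1096190550+171798901=5652751651
Read S(17,2) = 65535, S(17,3) = 21457825, S(17,4) = 694337290, S(17,5) = 5652751651.

65535, 21457825, 694337290, 5652751651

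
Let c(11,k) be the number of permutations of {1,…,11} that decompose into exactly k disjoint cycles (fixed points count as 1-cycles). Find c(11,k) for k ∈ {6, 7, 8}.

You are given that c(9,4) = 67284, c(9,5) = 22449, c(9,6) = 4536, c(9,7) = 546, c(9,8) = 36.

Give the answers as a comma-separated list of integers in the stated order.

[10] T[10,5]:9*22449+67284=269325 · T[10,6]:9*4536+22449=63273 · T[10,7]:9*546+4536=9450 · T[10,8]:9*36+546=870
[11] T[11,6]:10*63273+269325=902055 · T[11,7]:10*9450+63273=157773 · T[11,8]:10*870+9450=18150
Read c(11,6) = 902055, c(11,7) = 157773, c(11,8) = 18150.

902055, 157773, 18150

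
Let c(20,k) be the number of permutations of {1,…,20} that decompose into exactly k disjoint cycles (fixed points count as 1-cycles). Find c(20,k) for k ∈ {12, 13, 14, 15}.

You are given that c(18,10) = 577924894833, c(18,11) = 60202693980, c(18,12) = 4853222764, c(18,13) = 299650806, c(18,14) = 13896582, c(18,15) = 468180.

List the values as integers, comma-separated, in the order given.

4465226757381, 342252511900, 20692933630, 973941900

i=19: T(19,11)=577924894833+18·60202693980=1661573386473 | T(19,12)=60202693980+18·4853222764=147560703732 | T(19,13)=4853222764+18·299650806=10246937272 | T(19,14)=299650806+18·13896582=549789282 | T(19,15)=13896582+18·468180=22323822
i=20: T(20,12)=1661573386473+19·147560703732=4465226757381 | T(20,13)=147560703732+19·10246937272=342252511900 | T(20,14)=10246937272+19·549789282=20692933630 | T(20,15)=549789282+19·22323822=973941900
Read c(20,12) = 4465226757381, c(20,13) = 342252511900, c(20,14) = 20692933630, c(20,15) = 973941900.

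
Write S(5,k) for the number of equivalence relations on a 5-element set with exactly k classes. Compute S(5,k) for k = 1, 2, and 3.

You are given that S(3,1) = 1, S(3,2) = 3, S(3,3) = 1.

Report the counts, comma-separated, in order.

r4: T_4,1=1×1+0=1; T_4,2=2×3+1=7; T_4,3=3×1+3=6
r5: T_5,1=1×1+0=1; T_5,2=2×7+1=15; T_5,3=3×6+7=25
Read S(5,1) = 1, S(5,2) = 15, S(5,3) = 25.

1, 15, 25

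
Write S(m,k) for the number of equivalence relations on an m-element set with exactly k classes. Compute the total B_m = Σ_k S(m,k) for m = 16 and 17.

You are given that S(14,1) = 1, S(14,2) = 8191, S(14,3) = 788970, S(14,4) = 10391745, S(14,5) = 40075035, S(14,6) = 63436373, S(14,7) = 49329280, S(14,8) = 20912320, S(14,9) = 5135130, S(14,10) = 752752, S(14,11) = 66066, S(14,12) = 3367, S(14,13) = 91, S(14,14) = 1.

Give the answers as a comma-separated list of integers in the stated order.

i=15: T(15,1)=0+1·1=1 | T(15,2)=1+2·8191=16383 | T(15,3)=8191+3·788970=2375101 | T(15,4)=788970+4·10391745=42355950 | T(15,5)=10391745+5·40075035=210766920 | T(15,6)=40075035+6·63436373=420693273 | T(15,7)=63436373+7·49329280=408741333 | T(15,8)=49329280+8·20912320=216627840 | T(15,9)=20912320+9·5135130=67128490 | T(15,10)=5135130+10·752752=12662650 | T(15,11)=752752+11·66066=1479478 | T(15,12)=66066+12·3367=106470 | T(15,13)=3367+13·91=4550 | T(15,14)=91+14·1=105 | T(15,15)=1+15·0=1
i=16: T(16,1)=0+1·1=1 | T(16,2)=1+2·16383=32767 | T(16,3)=16383+3·2375101=7141686 | T(16,4)=2375101+4·42355950=171798901 | T(16,5)=42355950+5·210766920=1096190550 | T(16,6)=210766920+6·420693273=2734926558 | T(16,7)=420693273+7·408741333=3281882604 | T(16,8)=408741333+8·216627840=2141764053 | T(16,9)=216627840+9·67128490=820784250 | T(16,10)=67128490+10·12662650=193754990 | T(16,11)=12662650+11·1479478=28936908 | T(16,12)=1479478+12·106470=2757118 | T(16,13)=106470+13·4550=165620 | T(16,14)=4550+14·105=6020 | T(16,15)=105+15·1=120 | T(16,16)=1+16·0=1
i=17: T(17,1)=0+1·1=1 | T(17,2)=1+2·32767=65535 | T(17,3)=32767+3·7141686=21457825 | T(17,4)=7141686+4·171798901=694337290 | T(17,5)=171798901+5·1096190550=5652751651 | T(17,6)=1096190550+6·2734926558=17505749898 | T(17,7)=2734926558+7·3281882604=25708104786 | T(17,8)=3281882604+8·2141764053=20415995028 | T(17,9)=2141764053+9·820784250=9528822303 | T(17,10)=820784250+10·193754990=2758334150 | T(17,11)=193754990+11·28936908=512060978 | T(17,12)=28936908+12·2757118=62022324 | T(17,13)=2757118+13·165620=4910178 | T(17,14)=165620+14·6020=249900 | T(17,15)=6020+15·120=7820 | T(17,16)=120+16·1=136 | T(17,17)=1+17·0=1
B_16 = ΣS(16,k) = 1+32767+7141686+171798901+1096190550+2734926558+3281882604+2141764053+820784250+193754990+28936908+2757118+165620+6020+120+1 = 10480142147
B_17 = ΣS(17,k) = 1+65535+21457825+694337290+5652751651+17505749898+25708104786+20415995028+9528822303+2758334150+512060978+62022324+4910178+249900+7820+136+1 = 82864869804

10480142147, 82864869804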